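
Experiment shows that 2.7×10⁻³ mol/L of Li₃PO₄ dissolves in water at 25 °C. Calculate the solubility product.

Ksp = 1.4×10⁻⁹

Li₃PO₄(s) ⇌ 3 Li⁺(aq) + PO₄³⁻(aq)
For each mole of Li₃PO₄ that dissolves per liter, [Li⁺] = 3s and [PO₄³⁻] = s; let s denote this solubility.
Ksp = [Li⁺]^3[PO₄³⁻] = (3s)^3 · s = 27s^4
Ksp = 27 × (2.7×10⁻³)^4 = 1.4×10⁻⁹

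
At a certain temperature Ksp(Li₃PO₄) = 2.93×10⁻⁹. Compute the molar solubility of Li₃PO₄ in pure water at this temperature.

3.23×10⁻³ M

Li₃PO₄(s) ⇌ 3 Li⁺(aq) + PO₄³⁻(aq)
If s mol/L of Li₃PO₄ dissolves, [Li⁺] = 3s and [PO₄³⁻] = s.
Ksp = [Li⁺]^3[PO₄³⁻] = (3s)^3 · s = 27s^4
27s^4 = 2.93×10⁻⁹  ⇒  s^4 = 1.09×10⁻¹⁰
Taking the 4th root, s = 3.23×10⁻³ M.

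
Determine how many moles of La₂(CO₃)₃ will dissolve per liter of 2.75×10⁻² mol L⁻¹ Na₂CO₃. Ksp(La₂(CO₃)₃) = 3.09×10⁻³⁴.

La₂(CO₃)₃(s) ⇌ 2 La³⁺(aq) + 3 CO₃²⁻(aq)
CO₃²⁻ is already present at 2.75×10⁻² mol L⁻¹. If s mol/L of La₂(CO₃)₃ dissolves, [La³⁺] = 2s while [CO₃²⁻] ≈ 2.75×10⁻² mol L⁻¹.
Ksp = [La³⁺]^2[CO₃²⁻]^3 = (2s)^2(2.75×10⁻²)^3
(2s)^2 = 3.09×10⁻³⁴ / (2.75×10⁻²)^3 = 1.49×10⁻²⁹
s = 1.93×10⁻¹⁵ mol L⁻¹

1.93×10⁻¹⁵ M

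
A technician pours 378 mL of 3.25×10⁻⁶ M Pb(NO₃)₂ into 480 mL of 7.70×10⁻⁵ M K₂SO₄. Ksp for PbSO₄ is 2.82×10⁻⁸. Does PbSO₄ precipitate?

No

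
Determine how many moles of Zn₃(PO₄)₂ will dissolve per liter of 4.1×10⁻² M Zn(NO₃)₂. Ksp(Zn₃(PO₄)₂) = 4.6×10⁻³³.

4.1×10⁻¹⁵ M

Zn₃(PO₄)₂(s) ⇌ 3 Zn²⁺(aq) + 2 PO₄³⁻(aq)
Zn²⁺ is already present at 4.1×10⁻² M. If s mol/L of Zn₃(PO₄)₂ dissolves, [PO₄³⁻] = 2s while [Zn²⁺] ≈ 4.1×10⁻² M.
Ksp = [Zn²⁺]^3[PO₄³⁻]^2 = (4.1×10⁻²)^3(2s)^2
(2s)^2 = 4.6×10⁻³³ / (4.1×10⁻²)^3 = 6.7×10⁻²⁹
s = 4.1×10⁻¹⁵ M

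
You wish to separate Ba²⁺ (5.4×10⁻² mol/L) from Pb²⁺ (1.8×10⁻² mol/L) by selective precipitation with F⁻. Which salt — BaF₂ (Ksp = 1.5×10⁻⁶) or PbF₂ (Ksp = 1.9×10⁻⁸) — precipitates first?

The threshold for precipitation is Q = Ksp.
For BaF₂: [F⁻] = (Ksp/[Ba²⁺])^(1/2) = 5.3×10⁻³ mol/L
For PbF₂: [F⁻] = (Ksp/[Pb²⁺])^(1/2) = 1.0×10⁻³ mol/L
The smaller threshold [F⁻] is reached first, so PbF₂ precipitates first.

PbF₂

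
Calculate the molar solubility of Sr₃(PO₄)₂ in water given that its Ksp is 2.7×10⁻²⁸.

1.2×10⁻⁶ M

Sr₃(PO₄)₂(s) ⇌ 3 Sr²⁺(aq) + 2 PO₄³⁻(aq)
Let s be the molar solubility. Then [Sr²⁺] = 3s and [PO₄³⁻] = 2s.
Ksp = [Sr²⁺]^3[PO₄³⁻]^2 = (3s)^3 · (2s)^2 = 108s^5
108s^5 = 2.7×10⁻²⁸  ⇒  s^5 = 2.5×10⁻³⁰
s = (2.5×10⁻³⁰)^(1/5) = 1.2×10⁻⁶ mol L⁻¹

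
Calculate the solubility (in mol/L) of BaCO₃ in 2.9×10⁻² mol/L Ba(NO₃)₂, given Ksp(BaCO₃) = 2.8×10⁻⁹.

9.7×10⁻⁸ M

BaCO₃(s) ⇌ Ba²⁺(aq) + CO₃²⁻(aq)
Let s be the solubility of BaCO₃ here. The common ion gives [Ba²⁺] ≈ 2.9×10⁻² mol/L, and [CO₃²⁻] = s.
Ksp = [Ba²⁺][CO₃²⁻] = (2.9×10⁻²)s
s = 2.8×10⁻⁹ / (2.9×10⁻²) = 9.7×10⁻⁸
s = 9.7×10⁻⁸ mol/L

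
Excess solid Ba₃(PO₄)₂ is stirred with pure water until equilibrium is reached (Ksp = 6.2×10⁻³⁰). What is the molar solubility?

Ba₃(PO₄)₂(s) ⇌ 3 Ba²⁺(aq) + 2 PO₄³⁻(aq)
With molar solubility s: [Ba²⁺] = 3s, [PO₄³⁻] = 2s.
Ksp = [Ba²⁺]^3[PO₄³⁻]^2 = (3s)^3 · (2s)^2 = 108s^5
108s^5 = 6.2×10⁻³⁰  ⇒  s^5 = 5.7×10⁻³²
s = 5.6×10⁻⁷ mol/L

5.6×10⁻⁷ M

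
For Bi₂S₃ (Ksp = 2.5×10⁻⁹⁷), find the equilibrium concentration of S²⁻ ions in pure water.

5.6×10⁻²⁰ M

Bi₂S₃(s) ⇌ 2 Bi³⁺(aq) + 3 S²⁻(aq)
With molar solubility s: [Bi³⁺] = 2s, [S²⁻] = 3s.
Ksp = [Bi³⁺]^2[S²⁻]^3 = (2s)^2 · (3s)^3 = 108s^5 = 2.5×10⁻⁹⁷
s = 1.9×10⁻²⁰ M
[S²⁻] = 3s = 5.6×10⁻²⁰ M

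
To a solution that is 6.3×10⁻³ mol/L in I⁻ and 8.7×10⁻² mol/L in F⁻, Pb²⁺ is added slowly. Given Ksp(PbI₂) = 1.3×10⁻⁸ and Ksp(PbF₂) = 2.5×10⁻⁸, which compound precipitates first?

Precipitation of each salt begins when its ion product equals Ksp.
For PbI₂: [Pb²⁺] = (Ksp/[I⁻]^2) = 3.3×10⁻⁴ mol/L
For PbF₂: [Pb²⁺] = (Ksp/[F⁻]^2) = 3.3×10⁻⁶ mol/L
Since PbF₂ needs less Pb²⁺ to reach saturation, it precipitates first.

PbF₂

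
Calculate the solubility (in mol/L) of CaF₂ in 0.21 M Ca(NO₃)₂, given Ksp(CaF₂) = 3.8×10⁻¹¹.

6.7×10⁻⁶ M

CaF₂(s) ⇌ Ca²⁺(aq) + 2 F⁻(aq)
With Ca²⁺ already at 0.21 M and s small, take [Ca²⁺] ≈ 0.21 M and [F⁻] = 2s.
Ksp = [Ca²⁺][F⁻]^2 = (0.21)(2s)^2
(2s)^2 = 3.8×10⁻¹¹ / (0.21) = 1.8×10⁻¹⁰
s = 6.7×10⁻⁶ M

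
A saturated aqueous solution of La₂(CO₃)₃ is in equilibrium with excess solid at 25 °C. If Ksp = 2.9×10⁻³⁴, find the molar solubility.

7.7×10⁻⁸ M

La₂(CO₃)₃(s) ⇌ 2 La³⁺(aq) + 3 CO₃²⁻(aq)
With molar solubility s: [La³⁺] = 2s, [CO₃²⁻] = 3s.
Ksp = [La³⁺]^2[CO₃²⁻]^3 = (2s)^2 · (3s)^3 = 108s^5
108s^5 = 2.9×10⁻³⁴  ⇒  s^5 = 2.7×10⁻³⁶
s = (2.7×10⁻³⁶)^(1/5) = 7.7×10⁻⁸ mol L⁻¹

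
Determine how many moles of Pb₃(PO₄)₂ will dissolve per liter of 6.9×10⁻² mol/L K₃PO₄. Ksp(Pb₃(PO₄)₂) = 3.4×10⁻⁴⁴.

Pb₃(PO₄)₂(s) ⇌ 3 Pb²⁺(aq) + 2 PO₄³⁻(aq)
PO₄³⁻ is already present at 6.9×10⁻² mol/L. If s mol/L of Pb₃(PO₄)₂ dissolves, [Pb²⁺] = 3s while [PO₄³⁻] ≈ 6.9×10⁻² mol/L.
Ksp = [Pb²⁺]^3[PO₄³⁻]^2 = (3s)^3(6.9×10⁻²)^2
(3s)^3 = 3.4×10⁻⁴⁴ / (6.9×10⁻²)^2 = 7.1×10⁻⁴²
s = 6.4×10⁻¹⁵ mol/L

6.4×10⁻¹⁵ M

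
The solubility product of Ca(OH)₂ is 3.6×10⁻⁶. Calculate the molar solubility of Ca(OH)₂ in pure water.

9.7×10⁻³ M

Ca(OH)₂(s) ⇌ Ca²⁺(aq) + 2 OH⁻(aq)
Let s be the molar solubility. Then [Ca²⁺] = s and [OH⁻] = 2s.
Ksp = [Ca²⁺][OH⁻]^2 = s · (2s)^2 = 4s^3
4s^3 = 3.6×10⁻⁶  ⇒  s^3 = 9.0×10⁻⁷
s = (9.0×10⁻⁷)^(1/3) = 9.7×10⁻³ mol/L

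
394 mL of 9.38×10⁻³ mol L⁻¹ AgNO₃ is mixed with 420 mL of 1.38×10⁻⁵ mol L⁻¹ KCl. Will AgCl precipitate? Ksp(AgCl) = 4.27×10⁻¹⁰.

Yes

After mixing, V = 394 mL + 420 mL = 814 mL.
[Ag⁺] = (9.38×10⁻³)(394)/814 = 4.54×10⁻³ mol L⁻¹
[Cl⁻] = (1.38×10⁻⁵)(420)/814 = 7.12×10⁻⁶ mol L⁻¹
Q = [Ag⁺][Cl⁻] = 3.23×10⁻⁸
Because Q > Ksp (3.23×10⁻⁸ vs 4.27×10⁻¹⁰), a precipitate of AgCl forms.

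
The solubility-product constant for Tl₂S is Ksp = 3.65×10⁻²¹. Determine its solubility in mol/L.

Tl₂S(s) ⇌ 2 Tl⁺(aq) + S²⁻(aq)
Call the molar solubility s, so that [Tl⁺] = 2s and [S²⁻] = s.
Ksp = [Tl⁺]^2[S²⁻] = (2s)^2 · s = 4s^3
4s^3 = 3.65×10⁻²¹  ⇒  s^3 = 9.13×10⁻²²
Taking the 3rd root, s = 9.70×10⁻⁸ mol L⁻¹.

9.70×10⁻⁸ M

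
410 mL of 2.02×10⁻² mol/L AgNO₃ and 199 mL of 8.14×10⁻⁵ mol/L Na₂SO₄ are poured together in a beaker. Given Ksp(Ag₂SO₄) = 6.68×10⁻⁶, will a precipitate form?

Total volume after mixing = 410 + 199 = 609 mL.
[Ag⁺] = (2.02×10⁻²)(410)/609 = 1.36×10⁻² mol/L
[SO₄²⁻] = (8.14×10⁻⁵)(199)/609 = 2.66×10⁻⁵ mol/L
Q = [Ag⁺]^2[SO₄²⁻] = 4.92×10⁻⁹
Q < Ksp (4.92×10⁻⁹ vs 6.68×10⁻⁶); the solution remains unsaturated and no precipitate forms.

No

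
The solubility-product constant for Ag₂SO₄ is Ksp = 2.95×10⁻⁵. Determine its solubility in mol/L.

1.95×10⁻² M

Ag₂SO₄(s) ⇌ 2 Ag⁺(aq) + SO₄²⁻(aq)
Let s be the molar solubility. Then [Ag⁺] = 2s and [SO₄²⁻] = s.
Ksp = [Ag⁺]^2[SO₄²⁻] = (2s)^2 · s = 4s^3
4s^3 = 2.95×10⁻⁵  ⇒  s^3 = 7.38×10⁻⁶
Taking the 3rd root, s = 1.95×10⁻² mol L⁻¹.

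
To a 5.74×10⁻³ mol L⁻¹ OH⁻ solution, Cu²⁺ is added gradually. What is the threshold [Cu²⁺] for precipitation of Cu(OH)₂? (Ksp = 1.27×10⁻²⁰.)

3.85×10⁻¹⁶ M

A salt starts to precipitate once the ion product Q reaches its Ksp.
Cu(OH)₂(s) ⇌ Cu²⁺(aq) + 2 OH⁻(aq)
Ksp = [Cu²⁺][OH⁻]^2 = [Cu²⁺](5.74×10⁻³)^2
[Cu²⁺] = 1.27×10⁻²⁰ / (5.74×10⁻³)^2 = 3.85×10⁻¹⁶
[Cu²⁺] = 3.85×10⁻¹⁶ mol L⁻¹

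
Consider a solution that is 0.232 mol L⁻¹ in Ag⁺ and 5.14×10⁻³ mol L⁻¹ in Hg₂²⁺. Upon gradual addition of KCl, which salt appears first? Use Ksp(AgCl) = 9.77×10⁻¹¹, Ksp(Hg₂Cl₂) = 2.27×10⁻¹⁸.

Precipitation of each salt begins when its ion product equals Ksp.
For AgCl: [Cl⁻] = (Ksp/[Ag⁺]) = 4.21×10⁻¹⁰ mol L⁻¹
For Hg₂Cl₂: [Cl⁻] = (Ksp/[Hg₂²⁺])^(1/2) = 2.10×10⁻⁸ mol L⁻¹
Since AgCl needs less Cl⁻ to reach saturation, it precipitates first.

AgCl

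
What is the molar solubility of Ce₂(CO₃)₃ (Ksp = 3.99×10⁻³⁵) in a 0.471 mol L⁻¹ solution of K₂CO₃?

Ce₂(CO₃)₃(s) ⇌ 2 Ce³⁺(aq) + 3 CO₃²⁻(aq)
The solution already contains CO₃²⁻ at 0.471 mol L⁻¹. Let s be the molar solubility of Ce₂(CO₃)₃.
[CO₃²⁻] ≈ 0.471 mol L⁻¹ (common ion dominates); [Ce³⁺] = 2s.
Ksp = [Ce³⁺]^2[CO₃²⁻]^3 = (2s)^2(0.471)^3
(2s)^2 = 3.99×10⁻³⁵ / (0.471)^3 = 3.82×10⁻³⁴
s = 9.77×10⁻¹⁸ mol L⁻¹

9.77×10⁻¹⁸ M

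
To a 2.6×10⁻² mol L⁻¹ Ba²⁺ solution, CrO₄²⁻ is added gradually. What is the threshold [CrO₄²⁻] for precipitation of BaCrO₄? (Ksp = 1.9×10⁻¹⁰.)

A salt starts to precipitate once the ion product Q reaches its Ksp.
BaCrO₄(s) ⇌ Ba²⁺(aq) + CrO₄²⁻(aq)
Ksp = [Ba²⁺][CrO₄²⁻] = [CrO₄²⁻](2.6×10⁻²)
[CrO₄²⁻] = 1.9×10⁻¹⁰ / (2.6×10⁻²) = 7.3×10⁻⁹
[CrO₄²⁻] = 7.3×10⁻⁹ mol L⁻¹

7.3×10⁻⁹ M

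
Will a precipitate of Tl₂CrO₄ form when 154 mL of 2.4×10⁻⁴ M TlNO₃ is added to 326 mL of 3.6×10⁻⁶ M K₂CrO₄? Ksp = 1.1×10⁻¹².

No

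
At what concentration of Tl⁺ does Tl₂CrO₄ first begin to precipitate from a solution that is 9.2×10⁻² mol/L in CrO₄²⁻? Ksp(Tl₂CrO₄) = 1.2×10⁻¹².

The threshold for precipitation is Q = Ksp.
Tl₂CrO₄(s) ⇌ 2 Tl⁺(aq) + CrO₄²⁻(aq)
Ksp = [Tl⁺]^2[CrO₄²⁻] = [Tl⁺]^2(9.2×10⁻²)
[Tl⁺]^2 = 1.2×10⁻¹² / (9.2×10⁻²) = 1.3×10⁻¹¹
[Tl⁺] = 3.6×10⁻⁶ mol/L

3.6×10⁻⁶ M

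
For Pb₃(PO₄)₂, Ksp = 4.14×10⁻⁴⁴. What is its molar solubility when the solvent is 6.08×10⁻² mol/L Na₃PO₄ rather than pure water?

7.46×10⁻¹⁵ M

Pb₃(PO₄)₂(s) ⇌ 3 Pb²⁺(aq) + 2 PO₄³⁻(aq)
With PO₄³⁻ already at 6.08×10⁻² mol/L and s small, take [PO₄³⁻] ≈ 6.08×10⁻² mol/L and [Pb²⁺] = 3s.
Ksp = [Pb²⁺]^3[PO₄³⁻]^2 = (3s)^3(6.08×10⁻²)^2
(3s)^3 = 4.14×10⁻⁴⁴ / (6.08×10⁻²)^2 = 1.12×10⁻⁴¹
s = 7.46×10⁻¹⁵ mol/L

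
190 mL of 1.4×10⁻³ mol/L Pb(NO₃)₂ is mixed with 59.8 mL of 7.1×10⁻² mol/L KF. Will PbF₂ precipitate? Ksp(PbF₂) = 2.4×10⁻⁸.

Total volume after mixing = 190 + 59.8 = 249.8 mL.
[Pb²⁺] = (1.4×10⁻³)(190)/249.8 = 1.1×10⁻³ mol/L
[F⁻] = (7.1×10⁻²)(59.8)/249.8 = 1.7×10⁻² mol/L
Q = [Pb²⁺][F⁻]^2 = 3.1×10⁻⁷
Since Q (3.1×10⁻⁷) exceeds Ksp (2.4×10⁻⁸), PbF₂ will precipitate.

Yes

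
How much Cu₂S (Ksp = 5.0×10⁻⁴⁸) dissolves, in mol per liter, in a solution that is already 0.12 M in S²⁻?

3.2×10⁻²⁴ M

Cu₂S(s) ⇌ 2 Cu⁺(aq) + S²⁻(aq)
S²⁻ is already present at 0.12 M. If s mol/L of Cu₂S dissolves, [Cu⁺] = 2s while [S²⁻] ≈ 0.12 M.
Ksp = [Cu⁺]^2[S²⁻] = (2s)^2(0.12)
(2s)^2 = 5.0×10⁻⁴⁸ / (0.12) = 4.2×10⁻⁴⁷
s = 3.2×10⁻²⁴ M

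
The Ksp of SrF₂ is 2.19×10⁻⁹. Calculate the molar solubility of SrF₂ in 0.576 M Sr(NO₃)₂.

3.08×10⁻⁵ M

SrF₂(s) ⇌ Sr²⁺(aq) + 2 F⁻(aq)
Sr²⁺ is already present at 0.576 M. If s mol/L of SrF₂ dissolves, [F⁻] = 2s while [Sr²⁺] ≈ 0.576 M.
Ksp = [Sr²⁺][F⁻]^2 = (0.576)(2s)^2
(2s)^2 = 2.19×10⁻⁹ / (0.576) = 3.80×10⁻⁹
s = 3.08×10⁻⁵ M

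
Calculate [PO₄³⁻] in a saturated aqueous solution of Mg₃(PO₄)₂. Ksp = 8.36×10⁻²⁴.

Mg₃(PO₄)₂(s) ⇌ 3 Mg²⁺(aq) + 2 PO₄³⁻(aq)
Let s be the molar solubility. Then [Mg²⁺] = 3s and [PO₄³⁻] = 2s.
Ksp = [Mg²⁺]^3[PO₄³⁻]^2 = (3s)^3 · (2s)^2 = 108s^5 = 8.36×10⁻²⁴
s = 9.50×10⁻⁶ M
[PO₄³⁻] = 2s = 1.90×10⁻⁵ M

1.90×10⁻⁵ M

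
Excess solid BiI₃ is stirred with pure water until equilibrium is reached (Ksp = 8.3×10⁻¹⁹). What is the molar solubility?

BiI₃(s) ⇌ Bi³⁺(aq) + 3 I⁻(aq)
Let s be the molar solubility. Then [Bi³⁺] = s and [I⁻] = 3s.
Ksp = [Bi³⁺][I⁻]^3 = s · (3s)^3 = 27s^4
27s^4 = 8.3×10⁻¹⁹  ⇒  s^4 = 3.1×10⁻²⁰
s = (3.1×10⁻²⁰)^(1/4) = 1.3×10⁻⁵ mol L⁻¹

1.3×10⁻⁵ M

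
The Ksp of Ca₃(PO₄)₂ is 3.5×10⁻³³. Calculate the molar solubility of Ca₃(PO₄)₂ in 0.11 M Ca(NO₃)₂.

8.1×10⁻¹⁶ M

Ca₃(PO₄)₂(s) ⇌ 3 Ca²⁺(aq) + 2 PO₄³⁻(aq)
The solution already contains Ca²⁺ at 0.11 M. Let s be the molar solubility of Ca₃(PO₄)₂.
[Ca²⁺] ≈ 0.11 M (common ion dominates); [PO₄³⁻] = 2s.
Ksp = [Ca²⁺]^3[PO₄³⁻]^2 = (0.11)^3(2s)^2
(2s)^2 = 3.5×10⁻³³ / (0.11)^3 = 2.6×10⁻³⁰
s = 8.1×10⁻¹⁶ M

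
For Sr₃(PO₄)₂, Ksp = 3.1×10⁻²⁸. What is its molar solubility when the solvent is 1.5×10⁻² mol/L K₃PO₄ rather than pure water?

3.7×10⁻⁹ M

Sr₃(PO₄)₂(s) ⇌ 3 Sr²⁺(aq) + 2 PO₄³⁻(aq)
With PO₄³⁻ already at 1.5×10⁻² mol/L and s small, take [PO₄³⁻] ≈ 1.5×10⁻² mol/L and [Sr²⁺] = 3s.
Ksp = [Sr²⁺]^3[PO₄³⁻]^2 = (3s)^3(1.5×10⁻²)^2
(3s)^3 = 3.1×10⁻²⁸ / (1.5×10⁻²)^2 = 1.4×10⁻²⁴
s = 3.7×10⁻⁹ mol/L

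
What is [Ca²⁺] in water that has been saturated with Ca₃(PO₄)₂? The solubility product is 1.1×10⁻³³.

3.0×10⁻⁷ M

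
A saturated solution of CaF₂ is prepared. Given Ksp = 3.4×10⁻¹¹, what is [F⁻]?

4.1×10⁻⁴ M

CaF₂(s) ⇌ Ca²⁺(aq) + 2 F⁻(aq)
With molar solubility s: [Ca²⁺] = s, [F⁻] = 2s.
Ksp = [Ca²⁺][F⁻]^2 = s · (2s)^2 = 4s^3 = 3.4×10⁻¹¹
s = 2.0×10⁻⁴ mol/L
[F⁻] = 2s = 4.1×10⁻⁴ mol/L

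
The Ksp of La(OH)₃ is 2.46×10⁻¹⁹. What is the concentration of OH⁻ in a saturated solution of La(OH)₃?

2.93×10⁻⁵ M

La(OH)₃(s) ⇌ La³⁺(aq) + 3 OH⁻(aq)
For each mole of La(OH)₃ that dissolves per liter, [La³⁺] = s and [OH⁻] = 3s; let s denote this solubility.
Ksp = [La³⁺][OH⁻]^3 = s · (3s)^3 = 27s^4 = 2.46×10⁻¹⁹
s = 9.77×10⁻⁶ mol/L
[OH⁻] = 3s = 2.93×10⁻⁵ mol/L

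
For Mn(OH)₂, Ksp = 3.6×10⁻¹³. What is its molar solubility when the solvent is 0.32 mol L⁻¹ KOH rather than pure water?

3.5×10⁻¹² M

Mn(OH)₂(s) ⇌ Mn²⁺(aq) + 2 OH⁻(aq)
With OH⁻ already at 0.32 mol L⁻¹ and s small, take [OH⁻] ≈ 0.32 mol L⁻¹ and [Mn²⁺] = s.
Ksp = [Mn²⁺][OH⁻]^2 = s(0.32)^2
s = 3.6×10⁻¹³ / (0.32)^2 = 3.5×10⁻¹²
s = 3.5×10⁻¹² mol L⁻¹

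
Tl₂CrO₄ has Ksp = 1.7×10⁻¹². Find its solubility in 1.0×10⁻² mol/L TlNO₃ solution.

Tl₂CrO₄(s) ⇌ 2 Tl⁺(aq) + CrO₄²⁻(aq)
The solution already contains Tl⁺ at 1.0×10⁻² mol/L. Let s be the molar solubility of Tl₂CrO₄.
[Tl⁺] ≈ 1.0×10⁻² mol/L (common ion dominates); [CrO₄²⁻] = s.
Ksp = [Tl⁺]^2[CrO₄²⁻] = (1.0×10⁻²)^2s
s = 1.7×10⁻¹² / (1.0×10⁻²)^2 = 1.7×10⁻⁸
s = 1.7×10⁻⁸ mol/L

1.7×10⁻⁸ M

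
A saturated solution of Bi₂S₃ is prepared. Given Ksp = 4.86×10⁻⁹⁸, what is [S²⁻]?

Bi₂S₃(s) ⇌ 2 Bi³⁺(aq) + 3 S²⁻(aq)
For each mole of Bi₂S₃ that dissolves per liter, [Bi³⁺] = 2s and [S²⁻] = 3s; let s denote this solubility.
Ksp = [Bi³⁺]^2[S²⁻]^3 = (2s)^2 · (3s)^3 = 108s^5 = 4.86×10⁻⁹⁸
s = 1.35×10⁻²⁰ M
[S²⁻] = 3s = 4.05×10⁻²⁰ M

4.05×10⁻²⁰ M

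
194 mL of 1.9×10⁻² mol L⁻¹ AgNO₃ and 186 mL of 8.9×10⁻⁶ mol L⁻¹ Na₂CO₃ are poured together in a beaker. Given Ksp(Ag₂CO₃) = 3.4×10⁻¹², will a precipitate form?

Yes

The combined volume is 380 mL.
[Ag⁺] = (1.9×10⁻²)(194)/380 = 9.7×10⁻³ mol L⁻¹
[CO₃²⁻] = (8.9×10⁻⁶)(186)/380 = 4.4×10⁻⁶ mol L⁻¹
Q = [Ag⁺]^2[CO₃²⁻] = 4.1×10⁻¹⁰
Since Q (4.1×10⁻¹⁰) exceeds Ksp (3.4×10⁻¹²), Ag₂CO₃ will precipitate.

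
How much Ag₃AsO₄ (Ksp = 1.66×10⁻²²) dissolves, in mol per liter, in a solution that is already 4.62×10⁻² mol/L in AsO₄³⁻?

5.11×10⁻⁸ M

Ag₃AsO₄(s) ⇌ 3 Ag⁺(aq) + AsO₄³⁻(aq)
The solution already contains AsO₄³⁻ at 4.62×10⁻² mol/L. Let s be the molar solubility of Ag₃AsO₄.
[AsO₄³⁻] ≈ 4.62×10⁻² mol/L (common ion dominates); [Ag⁺] = 3s.
Ksp = [Ag⁺]^3[AsO₄³⁻] = (3s)^3(4.62×10⁻²)
(3s)^3 = 1.66×10⁻²² / (4.62×10⁻²) = 3.59×10⁻²¹
s = 5.11×10⁻⁸ mol/L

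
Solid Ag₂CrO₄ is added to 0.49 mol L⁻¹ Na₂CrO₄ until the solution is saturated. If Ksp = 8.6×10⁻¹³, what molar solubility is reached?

6.6×10⁻⁷ M

Ag₂CrO₄(s) ⇌ 2 Ag⁺(aq) + CrO₄²⁻(aq)
The solution already contains CrO₄²⁻ at 0.49 mol L⁻¹. Let s be the molar solubility of Ag₂CrO₄.
[CrO₄²⁻] ≈ 0.49 mol L⁻¹ (common ion dominates); [Ag⁺] = 2s.
Ksp = [Ag⁺]^2[CrO₄²⁻] = (2s)^2(0.49)
(2s)^2 = 8.6×10⁻¹³ / (0.49) = 1.8×10⁻¹²
s = 6.6×10⁻⁷ mol L⁻¹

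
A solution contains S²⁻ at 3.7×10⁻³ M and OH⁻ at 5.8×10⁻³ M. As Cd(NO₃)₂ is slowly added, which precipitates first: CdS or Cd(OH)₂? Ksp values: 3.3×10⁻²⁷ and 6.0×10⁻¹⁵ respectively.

CdS

Precipitation begins when Q = Ksp.
For CdS: [Cd²⁺] = (Ksp/[S²⁻]) = 8.9×10⁻²⁵ M
For Cd(OH)₂: [Cd²⁺] = (Ksp/[OH⁻]^2) = 1.8×10⁻¹⁰ M
Since CdS needs less Cd²⁺ to reach saturation, it precipitates first.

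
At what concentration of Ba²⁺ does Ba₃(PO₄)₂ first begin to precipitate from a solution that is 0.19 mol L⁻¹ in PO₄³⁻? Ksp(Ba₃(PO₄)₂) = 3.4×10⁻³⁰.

Precipitation begins when Q = Ksp.
Ba₃(PO₄)₂(s) ⇌ 3 Ba²⁺(aq) + 2 PO₄³⁻(aq)
Ksp = [Ba²⁺]^3[PO₄³⁻]^2 = [Ba²⁺]^3(0.19)^2
[Ba²⁺]^3 = 3.4×10⁻³⁰ / (0.19)^2 = 9.4×10⁻²⁹
[Ba²⁺] = 4.5×10⁻¹⁰ mol L⁻¹

4.5×10⁻¹⁰ M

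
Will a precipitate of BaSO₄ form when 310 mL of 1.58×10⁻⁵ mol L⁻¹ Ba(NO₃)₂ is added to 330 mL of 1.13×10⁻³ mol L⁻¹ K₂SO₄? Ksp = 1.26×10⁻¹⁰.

After mixing, V = 310 mL + 330 mL = 640 mL.
[Ba²⁺] = (1.58×10⁻⁵)(310)/640 = 7.65×10⁻⁶ mol L⁻¹
[SO₄²⁻] = (1.13×10⁻³)(330)/640 = 5.83×10⁻⁴ mol L⁻¹
Q = [Ba²⁺][SO₄²⁻] = 4.46×10⁻⁹
Q = 4.46×10⁻⁹ > Ksp = 1.26×10⁻¹⁰, so the solution is supersaturated and BaSO₄ precipitates.

Yes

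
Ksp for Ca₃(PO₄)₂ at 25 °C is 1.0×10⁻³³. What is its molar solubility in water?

9.8×10⁻⁸ M

Ca₃(PO₄)₂(s) ⇌ 3 Ca²⁺(aq) + 2 PO₄³⁻(aq)
Call the molar solubility s, so that [Ca²⁺] = 3s and [PO₄³⁻] = 2s.
Ksp = [Ca²⁺]^3[PO₄³⁻]^2 = (3s)^3 · (2s)^2 = 108s^5
108s^5 = 1.0×10⁻³³  ⇒  s^5 = 9.3×10⁻³⁶
s = 9.8×10⁻⁸ M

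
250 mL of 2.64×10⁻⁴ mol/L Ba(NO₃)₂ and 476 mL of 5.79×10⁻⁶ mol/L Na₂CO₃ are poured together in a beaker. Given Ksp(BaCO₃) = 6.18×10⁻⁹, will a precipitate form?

After mixing, V = 250 mL + 476 mL = 726 mL.
[Ba²⁺] = (2.64×10⁻⁴)(250)/726 = 9.09×10⁻⁵ mol/L
[CO₃²⁻] = (5.79×10⁻⁶)(476)/726 = 3.80×10⁻⁶ mol/L
Q = [Ba²⁺][CO₃²⁻] = 3.45×10⁻¹⁰
Since Q (3.45×10⁻¹⁰) is less than Ksp (6.18×10⁻⁹), no BaCO₃ precipitates.

No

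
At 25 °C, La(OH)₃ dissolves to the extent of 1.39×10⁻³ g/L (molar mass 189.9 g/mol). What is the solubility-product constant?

Convert to molarity: s = 1.39×10⁻³ / 189.9 = 7.3196×10⁻⁶ mol/L
La(OH)₃(s) ⇌ La³⁺(aq) + 3 OH⁻(aq)
For each mole of La(OH)₃ that dissolves per liter, [La³⁺] = s and [OH⁻] = 3s; let s denote this solubility.
Ksp = [La³⁺][OH⁻]^3 = s · (3s)^3 = 27s^4
Ksp = 27 × (7.3196×10⁻⁶)^4 = 7.75×10⁻²⁰

Ksp = 7.75×10⁻²⁰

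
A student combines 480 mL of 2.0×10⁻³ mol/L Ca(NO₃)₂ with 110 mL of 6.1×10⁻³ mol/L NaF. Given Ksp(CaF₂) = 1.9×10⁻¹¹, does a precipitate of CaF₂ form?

The combined volume is 590 mL.
[Ca²⁺] = (2.0×10⁻³)(480)/590 = 1.6×10⁻³ mol/L
[F⁻] = (6.1×10⁻³)(110)/590 = 1.1×10⁻³ mol/L
Q = [Ca²⁺][F⁻]^2 = 2.1×10⁻⁹
Because Q > Ksp (2.1×10⁻⁹ vs 1.9×10⁻¹¹), a precipitate of CaF₂ forms.

Yes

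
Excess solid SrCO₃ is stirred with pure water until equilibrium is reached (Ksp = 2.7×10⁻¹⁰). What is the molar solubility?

1.6×10⁻⁵ M

SrCO₃(s) ⇌ Sr²⁺(aq) + CO₃²⁻(aq)
Let s be the molar solubility. Then [Sr²⁺] = s and [CO₃²⁻] = s.
Ksp = [Sr²⁺][CO₃²⁻] = s · s = s^2
s^2 = 2.7×10⁻¹⁰
Taking the 2nd root, s = 1.6×10⁻⁵ mol L⁻¹.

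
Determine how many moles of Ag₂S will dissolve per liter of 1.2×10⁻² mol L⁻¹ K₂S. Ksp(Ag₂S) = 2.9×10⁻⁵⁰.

7.8×10⁻²⁵ M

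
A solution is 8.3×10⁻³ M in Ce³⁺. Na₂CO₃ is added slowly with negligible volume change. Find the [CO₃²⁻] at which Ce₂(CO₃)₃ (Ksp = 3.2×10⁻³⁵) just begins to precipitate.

7.7×10⁻¹¹ M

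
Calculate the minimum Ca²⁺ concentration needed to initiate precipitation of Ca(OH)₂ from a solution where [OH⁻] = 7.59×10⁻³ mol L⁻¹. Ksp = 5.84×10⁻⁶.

A salt starts to precipitate once the ion product Q reaches its Ksp.
Ca(OH)₂(s) ⇌ Ca²⁺(aq) + 2 OH⁻(aq)
Ksp = [Ca²⁺][OH⁻]^2 = [Ca²⁺](7.59×10⁻³)^2
[Ca²⁺] = 5.84×10⁻⁶ / (7.59×10⁻³)^2 = 0.101
[Ca²⁺] = 0.101 mol L⁻¹

0.101 M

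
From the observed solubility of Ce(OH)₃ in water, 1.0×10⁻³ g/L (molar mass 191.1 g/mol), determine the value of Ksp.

Ksp = 2.0×10⁻²⁰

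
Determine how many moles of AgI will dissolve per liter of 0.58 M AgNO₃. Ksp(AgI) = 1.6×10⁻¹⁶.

AgI(s) ⇌ Ag⁺(aq) + I⁻(aq)
Ag⁺ is already present at 0.58 M. If s mol/L of AgI dissolves, [I⁻] = s while [Ag⁺] ≈ 0.58 M.
Ksp = [Ag⁺][I⁻] = (0.58)s
s = 1.6×10⁻¹⁶ / (0.58) = 2.8×10⁻¹⁶
s = 2.8×10⁻¹⁶ M

2.8×10⁻¹⁶ M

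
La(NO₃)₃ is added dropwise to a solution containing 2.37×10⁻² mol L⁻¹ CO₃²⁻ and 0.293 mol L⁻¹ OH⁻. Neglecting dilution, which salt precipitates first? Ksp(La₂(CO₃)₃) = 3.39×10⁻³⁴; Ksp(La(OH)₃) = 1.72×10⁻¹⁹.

Each salt precipitates once Q = Ksp for that salt.
For La₂(CO₃)₃: [La³⁺] = (Ksp/[CO₃²⁻]^3)^(1/2) = 5.05×10⁻¹⁵ mol L⁻¹
For La(OH)₃: [La³⁺] = (Ksp/[OH⁻]^3) = 6.84×10⁻¹⁸ mol L⁻¹
La(OH)₃ requires the lower [La³⁺], so it precipitates first.

La(OH)₃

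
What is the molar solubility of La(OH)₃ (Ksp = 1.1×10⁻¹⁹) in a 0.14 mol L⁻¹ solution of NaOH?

4.0×10⁻¹⁷ M

La(OH)₃(s) ⇌ La³⁺(aq) + 3 OH⁻(aq)
The solution already contains OH⁻ at 0.14 mol L⁻¹. Let s be the molar solubility of La(OH)₃.
[OH⁻] ≈ 0.14 mol L⁻¹ (common ion dominates); [La³⁺] = s.
Ksp = [La³⁺][OH⁻]^3 = s(0.14)^3
s = 1.1×10⁻¹⁹ / (0.14)^3 = 4.0×10⁻¹⁷
s = 4.0×10⁻¹⁷ mol L⁻¹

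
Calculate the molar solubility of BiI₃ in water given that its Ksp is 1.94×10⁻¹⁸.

1.64×10⁻⁵ M

BiI₃(s) ⇌ Bi³⁺(aq) + 3 I⁻(aq)
With molar solubility s: [Bi³⁺] = s, [I⁻] = 3s.
Ksp = [Bi³⁺][I⁻]^3 = s · (3s)^3 = 27s^4
27s^4 = 1.94×10⁻¹⁸  ⇒  s^4 = 7.19×10⁻²⁰
s = (7.19×10⁻²⁰)^(1/4) = 1.64×10⁻⁵ mol L⁻¹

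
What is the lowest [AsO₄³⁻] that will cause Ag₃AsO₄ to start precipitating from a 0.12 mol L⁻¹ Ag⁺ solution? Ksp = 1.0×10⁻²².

Precipitation begins when Q = Ksp.
Ag₃AsO₄(s) ⇌ 3 Ag⁺(aq) + AsO₄³⁻(aq)
Ksp = [Ag⁺]^3[AsO₄³⁻] = [AsO₄³⁻](0.12)^3
[AsO₄³⁻] = 1.0×10⁻²² / (0.12)^3 = 5.8×10⁻²⁰
[AsO₄³⁻] = 5.8×10⁻²⁰ mol L⁻¹

5.8×10⁻²⁰ M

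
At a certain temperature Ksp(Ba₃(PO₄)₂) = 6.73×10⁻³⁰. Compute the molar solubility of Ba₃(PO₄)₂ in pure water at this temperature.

5.74×10⁻⁷ M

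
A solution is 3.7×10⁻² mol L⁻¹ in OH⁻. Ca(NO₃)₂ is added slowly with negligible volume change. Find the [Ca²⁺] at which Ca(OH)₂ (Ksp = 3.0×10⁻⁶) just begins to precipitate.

2.2×10⁻³ M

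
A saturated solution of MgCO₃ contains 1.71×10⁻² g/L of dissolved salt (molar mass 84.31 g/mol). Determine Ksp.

s = (1.71×10⁻² g L⁻¹)/(84.31 g mol⁻¹) = 2.0282×10⁻⁴ M
MgCO₃(s) ⇌ Mg²⁺(aq) + CO₃²⁻(aq)
For each mole of MgCO₃ that dissolves per liter, [Mg²⁺] = s and [CO₃²⁻] = s; let s denote this solubility.
Ksp = [Mg²⁺][CO₃²⁻] = s · s = s^2
Ksp = (2.0282×10⁻⁴)^2 = 4.11×10⁻⁸

Ksp = 4.11×10⁻⁸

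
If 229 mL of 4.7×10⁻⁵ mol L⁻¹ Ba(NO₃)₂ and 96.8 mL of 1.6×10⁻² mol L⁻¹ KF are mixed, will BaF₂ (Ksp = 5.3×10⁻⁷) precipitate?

No

After mixing, V = 229 mL + 96.8 mL = 325.8 mL.
[Ba²⁺] = (4.7×10⁻⁵)(229)/325.8 = 3.3×10⁻⁵ mol L⁻¹
[F⁻] = (1.6×10⁻²)(96.8)/325.8 = 4.8×10⁻³ mol L⁻¹
Q = [Ba²⁺][F⁻]^2 = 7.5×10⁻¹⁰
Since Q (7.5×10⁻¹⁰) is less than Ksp (5.3×10⁻⁷), no BaF₂ precipitates.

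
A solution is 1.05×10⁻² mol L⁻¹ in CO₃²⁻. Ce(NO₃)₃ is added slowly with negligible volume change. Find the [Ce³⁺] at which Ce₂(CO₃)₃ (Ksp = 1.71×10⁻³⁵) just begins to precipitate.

The threshold for precipitation is Q = Ksp.
Ce₂(CO₃)₃(s) ⇌ 2 Ce³⁺(aq) + 3 CO₃²⁻(aq)
Ksp = [Ce³⁺]^2[CO₃²⁻]^3 = [Ce³⁺]^2(1.05×10⁻²)^3
[Ce³⁺]^2 = 1.71×10⁻³⁵ / (1.05×10⁻²)^3 = 1.48×10⁻²⁹
[Ce³⁺] = 3.84×10⁻¹⁵ mol L⁻¹

3.84×10⁻¹⁵ M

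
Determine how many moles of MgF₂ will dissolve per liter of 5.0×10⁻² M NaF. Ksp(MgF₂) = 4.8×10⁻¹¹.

MgF₂(s) ⇌ Mg²⁺(aq) + 2 F⁻(aq)
Let s be the solubility of MgF₂ here. The common ion gives [F⁻] ≈ 5.0×10⁻² M, and [Mg²⁺] = s.
Ksp = [Mg²⁺][F⁻]^2 = s(5.0×10⁻²)^2
s = 4.8×10⁻¹¹ / (5.0×10⁻²)^2 = 1.9×10⁻⁸
s = 1.9×10⁻⁸ M

1.9×10⁻⁸ M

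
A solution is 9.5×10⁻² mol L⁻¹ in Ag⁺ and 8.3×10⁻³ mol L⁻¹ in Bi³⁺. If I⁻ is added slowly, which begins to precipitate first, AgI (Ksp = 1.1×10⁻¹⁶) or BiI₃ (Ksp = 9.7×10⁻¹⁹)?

AgI

Precipitation of each salt begins when its ion product equals Ksp.
For AgI: [I⁻] = (Ksp/[Ag⁺]) = 1.2×10⁻¹⁵ mol L⁻¹
For BiI₃: [I⁻] = (Ksp/[Bi³⁺])^(1/3) = 4.9×10⁻⁶ mol L⁻¹
Since AgI needs less I⁻ to reach saturation, it precipitates first.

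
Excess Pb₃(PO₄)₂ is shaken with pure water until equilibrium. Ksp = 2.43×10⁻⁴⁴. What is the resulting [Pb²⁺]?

2.23×10⁻⁹ M

Pb₃(PO₄)₂(s) ⇌ 3 Pb²⁺(aq) + 2 PO₄³⁻(aq)
With molar solubility s: [Pb²⁺] = 3s, [PO₄³⁻] = 2s.
Ksp = [Pb²⁺]^3[PO₄³⁻]^2 = (3s)^3 · (2s)^2 = 108s^5 = 2.43×10⁻⁴⁴
s = 7.42×10⁻¹⁰ M
[Pb²⁺] = 3s = 2.23×10⁻⁹ M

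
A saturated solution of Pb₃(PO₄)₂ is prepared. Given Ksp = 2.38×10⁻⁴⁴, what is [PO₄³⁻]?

1.48×10⁻⁹ M

Pb₃(PO₄)₂(s) ⇌ 3 Pb²⁺(aq) + 2 PO₄³⁻(aq)
With molar solubility s: [Pb²⁺] = 3s, [PO₄³⁻] = 2s.
Ksp = [Pb²⁺]^3[PO₄³⁻]^2 = (3s)^3 · (2s)^2 = 108s^5 = 2.38×10⁻⁴⁴
s = 7.39×10⁻¹⁰ M
[PO₄³⁻] = 2s = 1.48×10⁻⁹ M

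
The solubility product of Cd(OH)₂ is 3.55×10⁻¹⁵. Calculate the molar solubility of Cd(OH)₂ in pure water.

9.61×10⁻⁶ M

Cd(OH)₂(s) ⇌ Cd²⁺(aq) + 2 OH⁻(aq)
For each mole of Cd(OH)₂ that dissolves per liter, [Cd²⁺] = s and [OH⁻] = 2s; let s denote this solubility.
Ksp = [Cd²⁺][OH⁻]^2 = s · (2s)^2 = 4s^3
4s^3 = 3.55×10⁻¹⁵  ⇒  s^3 = 8.88×10⁻¹⁶
s = 9.61×10⁻⁶ M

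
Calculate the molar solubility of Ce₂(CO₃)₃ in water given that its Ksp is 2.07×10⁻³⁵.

Ce₂(CO₃)₃(s) ⇌ 2 Ce³⁺(aq) + 3 CO₃²⁻(aq)
If s mol/L of Ce₂(CO₃)₃ dissolves, [Ce³⁺] = 2s and [CO₃²⁻] = 3s.
Ksp = [Ce³⁺]^2[CO₃²⁻]^3 = (2s)^2 · (3s)^3 = 108s^5
108s^5 = 2.07×10⁻³⁵  ⇒  s^5 = 1.92×10⁻³⁷
Taking the 5th root, s = 4.53×10⁻⁸ mol/L.

4.53×10⁻⁸ M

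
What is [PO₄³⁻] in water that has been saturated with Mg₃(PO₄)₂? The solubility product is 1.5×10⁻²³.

Mg₃(PO₄)₂(s) ⇌ 3 Mg²⁺(aq) + 2 PO₄³⁻(aq)
Let s be the molar solubility. Then [Mg²⁺] = 3s and [PO₄³⁻] = 2s.
Ksp = [Mg²⁺]^3[PO₄³⁻]^2 = (3s)^3 · (2s)^2 = 108s^5 = 1.5×10⁻²³
s = 1.1×10⁻⁵ M
[PO₄³⁻] = 2s = 2.1×10⁻⁵ M

2.1×10⁻⁵ M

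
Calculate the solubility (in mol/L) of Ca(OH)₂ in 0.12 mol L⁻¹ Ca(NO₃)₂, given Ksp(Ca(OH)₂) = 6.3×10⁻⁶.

Ca(OH)₂(s) ⇌ Ca²⁺(aq) + 2 OH⁻(aq)
Ca²⁺ is already present at 0.12 mol L⁻¹. If s mol/L of Ca(OH)₂ dissolves, [OH⁻] = 2s while [Ca²⁺] ≈ 0.12 mol L⁻¹.
Ksp = [Ca²⁺][OH⁻]^2 = (0.12)(2s)^2
(2s)^2 = 6.3×10⁻⁶ / (0.12) = 5.3×10⁻⁵
s = 3.6×10⁻³ mol L⁻¹

3.6×10⁻³ M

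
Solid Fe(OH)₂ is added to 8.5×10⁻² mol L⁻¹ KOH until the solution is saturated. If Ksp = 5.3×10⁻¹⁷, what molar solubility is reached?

Fe(OH)₂(s) ⇌ Fe²⁺(aq) + 2 OH⁻(aq)
Let s be the solubility of Fe(OH)₂ here. The common ion gives [OH⁻] ≈ 8.5×10⁻² mol L⁻¹, and [Fe²⁺] = s.
Ksp = [Fe²⁺][OH⁻]^2 = s(8.5×10⁻²)^2
s = 5.3×10⁻¹⁷ / (8.5×10⁻²)^2 = 7.3×10⁻¹⁵
s = 7.3×10⁻¹⁵ mol L⁻¹

7.3×10⁻¹⁵ M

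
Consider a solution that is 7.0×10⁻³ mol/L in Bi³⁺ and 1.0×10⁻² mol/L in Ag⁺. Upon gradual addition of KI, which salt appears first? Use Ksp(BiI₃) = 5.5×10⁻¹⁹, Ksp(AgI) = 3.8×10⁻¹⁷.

A salt starts to precipitate once the ion product Q reaches its Ksp.
For BiI₃: [I⁻] = (Ksp/[Bi³⁺])^(1/3) = 4.3×10⁻⁶ mol/L
For AgI: [I⁻] = (Ksp/[Ag⁺]) = 3.8×10⁻¹⁵ mol/L
AgI requires the lower [I⁻], so it precipitates first.

AgI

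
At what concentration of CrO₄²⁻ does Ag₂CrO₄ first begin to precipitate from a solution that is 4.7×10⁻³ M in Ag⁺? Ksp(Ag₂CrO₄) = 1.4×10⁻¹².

6.3×10⁻⁸ M

A salt starts to precipitate once the ion product Q reaches its Ksp.
Ag₂CrO₄(s) ⇌ 2 Ag⁺(aq) + CrO₄²⁻(aq)
Ksp = [Ag⁺]^2[CrO₄²⁻] = [CrO₄²⁻](4.7×10⁻³)^2
[CrO₄²⁻] = 1.4×10⁻¹² / (4.7×10⁻³)^2 = 6.3×10⁻⁸
[CrO₄²⁻] = 6.3×10⁻⁸ M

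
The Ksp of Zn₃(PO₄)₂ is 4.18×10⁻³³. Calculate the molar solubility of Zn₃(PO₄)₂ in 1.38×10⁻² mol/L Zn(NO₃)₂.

1.99×10⁻¹⁴ M

Zn₃(PO₄)₂(s) ⇌ 3 Zn²⁺(aq) + 2 PO₄³⁻(aq)
With Zn²⁺ already at 1.38×10⁻² mol/L and s small, take [Zn²⁺] ≈ 1.38×10⁻² mol/L and [PO₄³⁻] = 2s.
Ksp = [Zn²⁺]^3[PO₄³⁻]^2 = (1.38×10⁻²)^3(2s)^2
(2s)^2 = 4.18×10⁻³³ / (1.38×10⁻²)^3 = 1.59×10⁻²⁷
s = 1.99×10⁻¹⁴ mol/L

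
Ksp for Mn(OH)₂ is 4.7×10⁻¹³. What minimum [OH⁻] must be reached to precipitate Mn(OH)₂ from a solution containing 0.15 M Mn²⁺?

1.8×10⁻⁶ M

A salt starts to precipitate once the ion product Q reaches its Ksp.
Mn(OH)₂(s) ⇌ Mn²⁺(aq) + 2 OH⁻(aq)
Ksp = [Mn²⁺][OH⁻]^2 = [OH⁻]^2(0.15)
[OH⁻]^2 = 4.7×10⁻¹³ / (0.15) = 3.1×10⁻¹²
[OH⁻] = 1.8×10⁻⁶ M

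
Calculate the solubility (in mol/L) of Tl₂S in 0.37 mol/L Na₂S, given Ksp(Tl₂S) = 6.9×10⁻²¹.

6.8×10⁻¹¹ M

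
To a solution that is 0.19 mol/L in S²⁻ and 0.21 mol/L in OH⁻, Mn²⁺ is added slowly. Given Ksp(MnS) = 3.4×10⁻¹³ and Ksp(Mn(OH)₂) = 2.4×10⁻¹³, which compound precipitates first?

MnS

A salt starts to precipitate once the ion product Q reaches its Ksp.
For MnS: [Mn²⁺] = (Ksp/[S²⁻]) = 1.8×10⁻¹² mol/L
For Mn(OH)₂: [Mn²⁺] = (Ksp/[OH⁻]^2) = 5.4×10⁻¹² mol/L
MnS requires the lower [Mn²⁺], so it precipitates first.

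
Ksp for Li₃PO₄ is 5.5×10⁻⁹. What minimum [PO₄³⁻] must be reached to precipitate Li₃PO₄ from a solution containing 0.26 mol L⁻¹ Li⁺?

3.1×10⁻⁷ M

Each salt precipitates once Q = Ksp for that salt.
Li₃PO₄(s) ⇌ 3 Li⁺(aq) + PO₄³⁻(aq)
Ksp = [Li⁺]^3[PO₄³⁻] = [PO₄³⁻](0.26)^3
[PO₄³⁻] = 5.5×10⁻⁹ / (0.26)^3 = 3.1×10⁻⁷
[PO₄³⁻] = 3.1×10⁻⁷ mol L⁻¹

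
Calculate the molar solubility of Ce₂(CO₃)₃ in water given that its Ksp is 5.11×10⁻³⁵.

Ce₂(CO₃)₃(s) ⇌ 2 Ce³⁺(aq) + 3 CO₃²⁻(aq)
Let s be the molar solubility. Then [Ce³⁺] = 2s and [CO₃²⁻] = 3s.
Ksp = [Ce³⁺]^2[CO₃²⁻]^3 = (2s)^2 · (3s)^3 = 108s^5
108s^5 = 5.11×10⁻³⁵  ⇒  s^5 = 4.73×10⁻³⁷
s = 5.43×10⁻⁸ M

5.43×10⁻⁸ M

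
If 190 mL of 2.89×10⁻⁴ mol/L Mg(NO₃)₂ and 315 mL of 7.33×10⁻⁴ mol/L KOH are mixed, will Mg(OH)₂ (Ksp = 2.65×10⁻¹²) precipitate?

Yes

The combined volume is 505 mL.
[Mg²⁺] = (2.89×10⁻⁴)(190)/505 = 1.09×10⁻⁴ mol/L
[OH⁻] = (7.33×10⁻⁴)(315)/505 = 4.57×10⁻⁴ mol/L
Q = [Mg²⁺][OH⁻]^2 = 2.27×10⁻¹¹
Because Q > Ksp (2.27×10⁻¹¹ vs 2.65×10⁻¹²), a precipitate of Mg(OH)₂ forms.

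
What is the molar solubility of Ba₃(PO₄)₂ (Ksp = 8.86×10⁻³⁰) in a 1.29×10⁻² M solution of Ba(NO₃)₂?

1.02×10⁻¹² M

Ba₃(PO₄)₂(s) ⇌ 3 Ba²⁺(aq) + 2 PO₄³⁻(aq)
Let s be the solubility of Ba₃(PO₄)₂ here. The common ion gives [Ba²⁺] ≈ 1.29×10⁻² M, and [PO₄³⁻] = 2s.
Ksp = [Ba²⁺]^3[PO₄³⁻]^2 = (1.29×10⁻²)^3(2s)^2
(2s)^2 = 8.86×10⁻³⁰ / (1.29×10⁻²)^3 = 4.13×10⁻²⁴
s = 1.02×10⁻¹² M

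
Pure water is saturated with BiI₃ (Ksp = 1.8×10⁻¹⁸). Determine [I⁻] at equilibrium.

BiI₃(s) ⇌ Bi³⁺(aq) + 3 I⁻(aq)
Let s be the molar solubility. Then [Bi³⁺] = s and [I⁻] = 3s.
Ksp = [Bi³⁺][I⁻]^3 = s · (3s)^3 = 27s^4 = 1.8×10⁻¹⁸
s = 1.6×10⁻⁵ M
[I⁻] = 3s = 4.8×10⁻⁵ M

4.8×10⁻⁵ M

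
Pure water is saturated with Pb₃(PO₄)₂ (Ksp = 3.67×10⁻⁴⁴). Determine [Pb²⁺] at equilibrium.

Pb₃(PO₄)₂(s) ⇌ 3 Pb²⁺(aq) + 2 PO₄³⁻(aq)
If s mol/L of Pb₃(PO₄)₂ dissolves, [Pb²⁺] = 3s and [PO₄³⁻] = 2s.
Ksp = [Pb²⁺]^3[PO₄³⁻]^2 = (3s)^3 · (2s)^2 = 108s^5 = 3.67×10⁻⁴⁴
s = 8.06×10⁻¹⁰ M
[Pb²⁺] = 3s = 2.42×10⁻⁹ M

2.42×10⁻⁹ M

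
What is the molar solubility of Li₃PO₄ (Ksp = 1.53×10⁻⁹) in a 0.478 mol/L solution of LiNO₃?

1.40×10⁻⁸ M

Li₃PO₄(s) ⇌ 3 Li⁺(aq) + PO₄³⁻(aq)
Li⁺ is already present at 0.478 mol/L. If s mol/L of Li₃PO₄ dissolves, [PO₄³⁻] = s while [Li⁺] ≈ 0.478 mol/L.
Ksp = [Li⁺]^3[PO₄³⁻] = (0.478)^3s
s = 1.53×10⁻⁹ / (0.478)^3 = 1.40×10⁻⁸
s = 1.40×10⁻⁸ mol/L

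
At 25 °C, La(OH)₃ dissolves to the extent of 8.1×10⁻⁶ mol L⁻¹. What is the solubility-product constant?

Ksp = 1.2×10⁻¹⁹

La(OH)₃(s) ⇌ La³⁺(aq) + 3 OH⁻(aq)
Let s be the molar solubility. Then [La³⁺] = s and [OH⁻] = 3s.
Ksp = [La³⁺][OH⁻]^3 = s · (3s)^3 = 27s^4
Ksp = 27 × (8.1×10⁻⁶)^4 = 1.2×10⁻¹⁹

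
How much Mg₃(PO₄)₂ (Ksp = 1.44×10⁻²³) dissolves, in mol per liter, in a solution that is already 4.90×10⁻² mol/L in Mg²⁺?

1.75×10⁻¹⁰ M

Mg₃(PO₄)₂(s) ⇌ 3 Mg²⁺(aq) + 2 PO₄³⁻(aq)
Let s be the solubility of Mg₃(PO₄)₂ here. The common ion gives [Mg²⁺] ≈ 4.90×10⁻² mol/L, and [PO₄³⁻] = 2s.
Ksp = [Mg²⁺]^3[PO₄³⁻]^2 = (4.90×10⁻²)^3(2s)^2
(2s)^2 = 1.44×10⁻²³ / (4.90×10⁻²)^3 = 1.22×10⁻¹⁹
s = 1.75×10⁻¹⁰ mol/L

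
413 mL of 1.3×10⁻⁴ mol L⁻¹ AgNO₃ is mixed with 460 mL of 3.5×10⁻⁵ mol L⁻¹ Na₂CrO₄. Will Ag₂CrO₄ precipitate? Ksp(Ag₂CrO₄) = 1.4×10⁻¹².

No

Total volume after mixing = 413 + 460 = 873 mL.
[Ag⁺] = (1.3×10⁻⁴)(413)/873 = 6.2×10⁻⁵ mol L⁻¹
[CrO₄²⁻] = (3.5×10⁻⁵)(460)/873 = 1.8×10⁻⁵ mol L⁻¹
Q = [Ag⁺]^2[CrO₄²⁻] = 7.0×10⁻¹⁴
Q = 7.0×10⁻¹⁴ < Ksp = 1.4×10⁻¹², so the solution is unsaturated and no precipitate forms.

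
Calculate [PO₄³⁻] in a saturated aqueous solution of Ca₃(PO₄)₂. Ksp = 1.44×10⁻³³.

Ca₃(PO₄)₂(s) ⇌ 3 Ca²⁺(aq) + 2 PO₄³⁻(aq)
Call the molar solubility s, so that [Ca²⁺] = 3s and [PO₄³⁻] = 2s.
Ksp = [Ca²⁺]^3[PO₄³⁻]^2 = (3s)^3 · (2s)^2 = 108s^5 = 1.44×10⁻³³
s = 1.06×10⁻⁷ M
[PO₄³⁻] = 2s = 2.12×10⁻⁷ M

2.12×10⁻⁷ M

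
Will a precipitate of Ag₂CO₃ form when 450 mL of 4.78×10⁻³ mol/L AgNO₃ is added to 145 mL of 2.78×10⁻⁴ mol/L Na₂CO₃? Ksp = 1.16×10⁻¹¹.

The combined volume is 595 mL.
[Ag⁺] = (4.78×10⁻³)(450)/595 = 3.62×10⁻³ mol/L
[CO₃²⁻] = (2.78×10⁻⁴)(145)/595 = 6.77×10⁻⁵ mol/L
Q = [Ag⁺]^2[CO₃²⁻] = 8.85×10⁻¹⁰
Since Q (8.85×10⁻¹⁰) exceeds Ksp (1.16×10⁻¹¹), Ag₂CO₃ will precipitate.

Yes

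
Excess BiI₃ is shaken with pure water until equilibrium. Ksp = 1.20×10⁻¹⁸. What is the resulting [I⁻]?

4.36×10⁻⁵ M

BiI₃(s) ⇌ Bi³⁺(aq) + 3 I⁻(aq)
With molar solubility s: [Bi³⁺] = s, [I⁻] = 3s.
Ksp = [Bi³⁺][I⁻]^3 = s · (3s)^3 = 27s^4 = 1.20×10⁻¹⁸
s = 1.45×10⁻⁵ mol/L
[I⁻] = 3s = 4.36×10⁻⁵ mol/L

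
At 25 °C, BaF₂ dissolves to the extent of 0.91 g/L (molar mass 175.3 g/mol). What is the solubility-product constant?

Ksp = 5.6×10⁻⁷

Molar solubility s = (0.91 g/L) / (175.3 g/mol) = 5.191×10⁻³ mol/L
BaF₂(s) ⇌ Ba²⁺(aq) + 2 F⁻(aq)
For each mole of BaF₂ that dissolves per liter, [Ba²⁺] = s and [F⁻] = 2s; let s denote this solubility.
Ksp = [Ba²⁺][F⁻]^2 = s · (2s)^2 = 4s^3
Ksp = 4 × (5.191×10⁻³)^3 = 5.6×10⁻⁷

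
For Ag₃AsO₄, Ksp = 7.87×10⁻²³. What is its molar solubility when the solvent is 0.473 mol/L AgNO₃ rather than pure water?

Ag₃AsO₄(s) ⇌ 3 Ag⁺(aq) + AsO₄³⁻(aq)
Ag⁺ is already present at 0.473 mol/L. If s mol/L of Ag₃AsO₄ dissolves, [AsO₄³⁻] = s while [Ag⁺] ≈ 0.473 mol/L.
Ksp = [Ag⁺]^3[AsO₄³⁻] = (0.473)^3s
s = 7.87×10⁻²³ / (0.473)^3 = 7.44×10⁻²²
s = 7.44×10⁻²² mol/L

7.44×10⁻²² M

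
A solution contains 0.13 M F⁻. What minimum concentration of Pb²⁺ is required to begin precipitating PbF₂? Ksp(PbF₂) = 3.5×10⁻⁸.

Precipitation of each salt begins when its ion product equals Ksp.
PbF₂(s) ⇌ Pb²⁺(aq) + 2 F⁻(aq)
Ksp = [Pb²⁺][F⁻]^2 = [Pb²⁺](0.13)^2
[Pb²⁺] = 3.5×10⁻⁸ / (0.13)^2 = 2.1×10⁻⁶
[Pb²⁺] = 2.1×10⁻⁶ M

2.1×10⁻⁶ M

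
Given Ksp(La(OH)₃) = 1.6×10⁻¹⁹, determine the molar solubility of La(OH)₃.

La(OH)₃(s) ⇌ La³⁺(aq) + 3 OH⁻(aq)
With molar solubility s: [La³⁺] = s, [OH⁻] = 3s.
Ksp = [La³⁺][OH⁻]^3 = s · (3s)^3 = 27s^4
27s^4 = 1.6×10⁻¹⁹  ⇒  s^4 = 5.9×10⁻²¹
s = (5.9×10⁻²¹)^(1/4) = 8.8×10⁻⁶ mol L⁻¹

8.8×10⁻⁶ M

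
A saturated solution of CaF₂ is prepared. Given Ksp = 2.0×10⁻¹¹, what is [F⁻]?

3.4×10⁻⁴ M

CaF₂(s) ⇌ Ca²⁺(aq) + 2 F⁻(aq)
For each mole of CaF₂ that dissolves per liter, [Ca²⁺] = s and [F⁻] = 2s; let s denote this solubility.
Ksp = [Ca²⁺][F⁻]^2 = s · (2s)^2 = 4s^3 = 2.0×10⁻¹¹
s = 1.7×10⁻⁴ mol/L
[F⁻] = 2s = 3.4×10⁻⁴ mol/L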